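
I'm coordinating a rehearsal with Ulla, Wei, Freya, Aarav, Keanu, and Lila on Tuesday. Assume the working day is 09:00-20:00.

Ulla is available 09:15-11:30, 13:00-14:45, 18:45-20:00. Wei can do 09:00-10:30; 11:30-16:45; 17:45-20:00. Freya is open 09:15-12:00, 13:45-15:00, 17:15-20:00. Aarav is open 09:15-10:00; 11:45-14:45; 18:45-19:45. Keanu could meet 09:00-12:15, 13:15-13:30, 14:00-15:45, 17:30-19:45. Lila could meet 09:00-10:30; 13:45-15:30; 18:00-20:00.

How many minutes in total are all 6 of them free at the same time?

150

Ulla ∩ Wei: 09:15-10:30, 13:00-14:45, 18:45-20:00.
Ulla ∩ Wei ∩ Freya: 09:15-10:30, 13:45-14:45, 18:45-20:00.
Ulla ∩ Wei ∩ Freya ∩ Aarav: 09:15-10:00, 13:45-14:45, 18:45-19:45.
Ulla ∩ Wei ∩ Freya ∩ Aarav ∩ Keanu: 09:15-10:00, 14:00-14:45, 18:45-19:45.
Ulla ∩ Wei ∩ Freya ∩ Aarav ∩ Keanu ∩ Lila: 09:15-10:00, 14:00-14:45, 18:45-19:45.
Summing the common windows: 45 + 45 + 60 = 150 minutes.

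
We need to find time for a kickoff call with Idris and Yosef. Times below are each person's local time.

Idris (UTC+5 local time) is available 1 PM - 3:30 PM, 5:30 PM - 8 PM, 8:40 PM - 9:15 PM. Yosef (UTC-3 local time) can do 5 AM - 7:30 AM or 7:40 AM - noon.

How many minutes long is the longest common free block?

Idris in UTC: 08:00-10:30, 12:30-15:00, 15:40-16:15 (subtract 5h to convert from UTC+5).
Yosef in UTC: 08:00-10:30, 10:40-15:00 (add 3h to convert from UTC-3).
Idris ∩ Yosef: 08:00-10:30, 12:30-15:00.
Those are the intersection windows.
The longest is 08:00-10:30 at 150 minutes.

150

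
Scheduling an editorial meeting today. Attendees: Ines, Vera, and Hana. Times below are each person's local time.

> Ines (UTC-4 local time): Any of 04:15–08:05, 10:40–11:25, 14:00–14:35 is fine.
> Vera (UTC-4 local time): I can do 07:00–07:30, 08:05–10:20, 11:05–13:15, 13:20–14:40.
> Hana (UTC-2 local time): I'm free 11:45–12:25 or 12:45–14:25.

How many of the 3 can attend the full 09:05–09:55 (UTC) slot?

Ines in UTC: 08:15-12:05, 14:40-15:25, 18:00-18:35 (add 4h to convert from UTC-4).
Vera in UTC: 11:00-11:30, 12:05-14:20, 15:05-17:15, 17:20-18:40 (add 4h to convert from UTC-4).
Hana in UTC: 13:45-14:25, 14:45-16:25 (add 2h to convert from UTC-2).
Ines can make the full 09:05-09:55 slot — that's 1.

1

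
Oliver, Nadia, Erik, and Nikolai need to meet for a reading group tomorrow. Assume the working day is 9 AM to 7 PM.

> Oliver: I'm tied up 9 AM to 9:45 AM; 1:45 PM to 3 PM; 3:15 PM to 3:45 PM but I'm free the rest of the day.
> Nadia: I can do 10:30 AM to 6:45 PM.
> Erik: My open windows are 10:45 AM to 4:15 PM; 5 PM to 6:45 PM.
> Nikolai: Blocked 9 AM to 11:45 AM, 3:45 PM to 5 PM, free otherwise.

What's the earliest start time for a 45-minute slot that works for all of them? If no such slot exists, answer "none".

Oliver free: 09:45-13:45, 15:00-15:15, 15:45-19:00 (invert busy blocks within the working day).
Nadia free: 10:30-18:45.
Erik free: 10:45-16:15, 17:00-18:45.
Nikolai free: 11:45-15:45, 17:00-19:00 (invert busy blocks within the working day).
Oliver ∩ Nadia: 10:30-13:45, 15:00-15:15, 15:45-18:45.
Oliver ∩ Nadia ∩ Erik: 10:45-13:45, 15:00-15:15, 15:45-16:15, 17:00-18:45.
Oliver ∩ Nadia ∩ Erik ∩ Nikolai: 11:45-13:45, 15:00-15:15, 17:00-18:45.
So the common availability across everyone is 11:45-13:45, 15:00-15:15, 17:00-18:45.
The first common window of at least 45 minutes is 11:45-13:45, so the earliest start is 11:45.

11:45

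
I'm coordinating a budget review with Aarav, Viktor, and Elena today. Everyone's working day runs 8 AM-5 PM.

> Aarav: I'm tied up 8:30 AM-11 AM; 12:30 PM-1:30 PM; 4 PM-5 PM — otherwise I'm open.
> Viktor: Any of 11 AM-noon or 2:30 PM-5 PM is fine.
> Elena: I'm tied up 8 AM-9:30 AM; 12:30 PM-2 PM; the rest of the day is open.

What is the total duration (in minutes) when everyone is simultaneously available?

150

Aarav free: 08:00-08:30, 11:00-12:30, 13:30-16:00 (invert busy blocks within the working day).
Viktor free: 11:00-12:00, 14:30-17:00.
Elena free: 09:30-12:30, 14:00-17:00 (invert busy blocks within the working day).
Aarav ∩ Viktor: 11:00-12:00, 14:30-16:00.
Aarav ∩ Viktor ∩ Elena: 11:00-12:00, 14:30-16:00.
Summing the common windows: 60 + 90 = 150 minutes.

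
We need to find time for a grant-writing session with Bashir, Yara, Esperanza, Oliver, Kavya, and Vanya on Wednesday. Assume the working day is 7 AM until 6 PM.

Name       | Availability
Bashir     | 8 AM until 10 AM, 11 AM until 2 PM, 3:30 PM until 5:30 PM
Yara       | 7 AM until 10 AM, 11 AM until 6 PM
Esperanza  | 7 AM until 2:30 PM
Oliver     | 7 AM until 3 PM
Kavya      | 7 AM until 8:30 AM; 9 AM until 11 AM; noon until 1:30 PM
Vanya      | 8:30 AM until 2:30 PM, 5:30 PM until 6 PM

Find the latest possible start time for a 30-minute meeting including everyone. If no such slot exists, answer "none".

13:00

Bashir ∩ Yara: 08:00-10:00, 11:00-14:00, 15:30-17:30.
Bashir ∩ Yara ∩ Esperanza: 08:00-10:00, 11:00-14:00.
Bashir ∩ Yara ∩ Esperanza ∩ Oliver: 08:00-10:00, 11:00-14:00.
Bashir ∩ Yara ∩ Esperanza ∩ Oliver ∩ Kavya: 08:00-08:30, 09:00-10:00, 12:00-13:30.
Bashir ∩ Yara ∩ Esperanza ∩ Oliver ∩ Kavya ∩ Vanya: 09:00-10:00, 12:00-13:30.
The last common window of at least 30 minutes is 12:00-13:30; a 30-minute meeting can start as late as 13:00 and still end by 13:30.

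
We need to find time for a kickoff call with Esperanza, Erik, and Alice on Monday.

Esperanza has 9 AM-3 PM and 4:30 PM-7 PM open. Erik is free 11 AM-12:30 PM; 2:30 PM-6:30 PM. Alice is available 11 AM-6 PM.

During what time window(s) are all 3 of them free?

Esperanza ∩ Erik: 11:00-12:30, 14:30-15:00, 16:30-18:30.
Esperanza ∩ Erik ∩ Alice: 11:00-12:30, 14:30-15:00, 16:30-18:00.
Those are the intersection windows.

11:00-12:30, 14:30-15:00, 16:30-18:00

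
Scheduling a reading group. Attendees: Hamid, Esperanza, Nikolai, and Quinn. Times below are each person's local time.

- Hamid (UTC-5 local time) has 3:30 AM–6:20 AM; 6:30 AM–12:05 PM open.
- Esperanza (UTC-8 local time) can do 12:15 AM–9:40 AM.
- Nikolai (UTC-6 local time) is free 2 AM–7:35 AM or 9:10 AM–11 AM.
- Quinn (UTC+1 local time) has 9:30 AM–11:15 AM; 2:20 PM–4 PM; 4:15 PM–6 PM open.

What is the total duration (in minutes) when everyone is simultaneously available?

Hamid in UTC: 08:30-11:20, 11:30-17:05 (add 5h to convert from UTC-5).
Esperanza in UTC: 08:15-17:40 (add 8h to convert from UTC-8).
Nikolai in UTC: 08:00-13:35, 15:10-17:00 (add 6h to convert from UTC-6).
Quinn in UTC: 08:30-10:15, 13:20-15:00, 15:15-17:00 (subtract 1h to convert from UTC+1).
Hamid ∩ Esperanza: 08:30-11:20, 11:30-17:05.
Hamid ∩ Esperanza ∩ Nikolai: 08:30-11:20, 11:30-13:35, 15:10-17:00.
Hamid ∩ Esperanza ∩ Nikolai ∩ Quinn: 08:30-10:15, 13:20-13:35, 15:15-17:00.
So the common availability across everyone is 08:30-10:15, 13:20-13:35, 15:15-17:00.
Summing the common windows: 105 + 15 + 105 = 225 minutes.

225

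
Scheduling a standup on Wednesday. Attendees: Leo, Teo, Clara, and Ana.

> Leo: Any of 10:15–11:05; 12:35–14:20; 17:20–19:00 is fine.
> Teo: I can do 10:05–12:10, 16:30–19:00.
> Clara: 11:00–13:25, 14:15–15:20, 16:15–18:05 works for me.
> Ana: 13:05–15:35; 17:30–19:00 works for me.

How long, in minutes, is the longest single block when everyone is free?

Leo ∩ Teo: 10:15-11:05, 17:20-19:00.
Leo ∩ Teo ∩ Clara: 11:00-11:05, 17:20-18:05.
Leo ∩ Teo ∩ Clara ∩ Ana: 17:30-18:05.
Those are the intersection windows.
The longest is 17:30-18:05 at 35 minutes.

35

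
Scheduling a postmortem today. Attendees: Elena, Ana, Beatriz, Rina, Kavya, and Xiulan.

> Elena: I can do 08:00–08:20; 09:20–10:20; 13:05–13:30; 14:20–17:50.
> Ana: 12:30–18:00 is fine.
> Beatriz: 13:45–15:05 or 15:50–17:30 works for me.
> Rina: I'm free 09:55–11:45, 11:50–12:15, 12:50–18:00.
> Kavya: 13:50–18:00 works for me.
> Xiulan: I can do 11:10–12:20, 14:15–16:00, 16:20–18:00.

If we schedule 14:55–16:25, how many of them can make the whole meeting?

4

Elena, Ana, Rina, and Kavya can make the full 14:55-16:25 slot — that's 4.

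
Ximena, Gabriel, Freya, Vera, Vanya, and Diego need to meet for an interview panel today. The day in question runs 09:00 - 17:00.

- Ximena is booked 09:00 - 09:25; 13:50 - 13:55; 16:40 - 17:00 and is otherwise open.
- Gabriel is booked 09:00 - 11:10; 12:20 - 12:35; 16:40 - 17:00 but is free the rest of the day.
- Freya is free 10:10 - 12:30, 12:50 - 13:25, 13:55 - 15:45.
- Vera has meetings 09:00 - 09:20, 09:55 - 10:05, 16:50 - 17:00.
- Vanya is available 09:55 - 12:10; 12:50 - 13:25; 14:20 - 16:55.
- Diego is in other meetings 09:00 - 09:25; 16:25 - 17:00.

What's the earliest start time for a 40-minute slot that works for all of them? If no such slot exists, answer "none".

11:10

Ximena free: 09:25-13:50, 13:55-16:40 (invert busy blocks within the working day).
Gabriel free: 11:10-12:20, 12:35-16:40 (invert busy blocks within the working day).
Freya free: 10:10-12:30, 12:50-13:25, 13:55-15:45.
Vera free: 09:20-09:55, 10:05-16:50 (invert busy blocks within the working day).
Vanya free: 09:55-12:10, 12:50-13:25, 14:20-16:55.
Diego free: 09:25-16:25 (invert busy blocks within the working day).
Ximena ∩ Gabriel: 11:10-12:20, 12:35-13:50, 13:55-16:40.
Ximena ∩ Gabriel ∩ Freya: 11:10-12:20, 12:50-13:25, 13:55-15:45.
Ximena ∩ Gabriel ∩ Freya ∩ Vera: 11:10-12:20, 12:50-13:25, 13:55-15:45.
Ximena ∩ Gabriel ∩ Freya ∩ Vera ∩ Vanya: 11:10-12:10, 12:50-13:25, 14:20-15:45.
Ximena ∩ Gabriel ∩ Freya ∩ Vera ∩ Vanya ∩ Diego: 11:10-12:10, 12:50-13:25, 14:20-15:45.
The first common window of at least 40 minutes is 11:10-12:10, so the earliest start is 11:10.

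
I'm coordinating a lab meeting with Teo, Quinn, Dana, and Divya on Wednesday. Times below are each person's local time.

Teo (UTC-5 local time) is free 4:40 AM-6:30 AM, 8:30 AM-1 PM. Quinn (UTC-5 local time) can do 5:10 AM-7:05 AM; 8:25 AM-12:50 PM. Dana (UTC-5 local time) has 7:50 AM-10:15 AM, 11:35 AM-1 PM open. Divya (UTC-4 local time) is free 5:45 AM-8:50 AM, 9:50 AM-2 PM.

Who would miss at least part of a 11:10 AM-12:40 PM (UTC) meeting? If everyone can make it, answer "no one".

Dana, Quinn, Teo

Teo in UTC: 09:40-11:30, 13:30-18:00 (add 5h to convert from UTC-5).
Quinn in UTC: 10:10-12:05, 13:25-17:50 (add 5h to convert from UTC-5).
Dana in UTC: 12:50-15:15, 16:35-18:00 (add 5h to convert from UTC-5).
Divya in UTC: 09:45-12:50, 13:50-18:00 (add 4h to convert from UTC-4).
Teo: not fully free for 11:10-12:40. Quinn: not fully free for 11:10-12:40. Dana: not fully free for 11:10-12:40. Divya: free for 11:10-12:40.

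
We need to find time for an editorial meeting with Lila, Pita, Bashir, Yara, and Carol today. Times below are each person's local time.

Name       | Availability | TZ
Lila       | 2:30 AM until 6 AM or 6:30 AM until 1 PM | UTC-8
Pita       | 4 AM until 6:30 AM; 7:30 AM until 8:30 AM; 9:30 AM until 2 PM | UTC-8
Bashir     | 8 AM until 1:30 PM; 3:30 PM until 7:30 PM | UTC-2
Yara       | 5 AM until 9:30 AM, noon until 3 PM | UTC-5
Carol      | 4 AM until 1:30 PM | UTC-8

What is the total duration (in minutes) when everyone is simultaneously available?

Lila in UTC: 10:30-14:00, 14:30-21:00 (add 8h to convert from UTC-8).
Pita in UTC: 12:00-14:30, 15:30-16:30, 17:30-22:00 (add 8h to convert from UTC-8).
Bashir in UTC: 10:00-15:30, 17:30-21:30 (add 2h to convert from UTC-2).
Yara in UTC: 10:00-14:30, 17:00-20:00 (add 5h to convert from UTC-5).
Carol in UTC: 12:00-21:30 (add 8h to convert from UTC-8).
Lila ∩ Pita: 12:00-14:00, 15:30-16:30, 17:30-21:00.
Lila ∩ Pita ∩ Bashir: 12:00-14:00, 17:30-21:00.
Lila ∩ Pita ∩ Bashir ∩ Yara: 12:00-14:00, 17:30-20:00.
Lila ∩ Pita ∩ Bashir ∩ Yara ∩ Carol: 12:00-14:00, 17:30-20:00.
Summing the common windows: 120 + 150 = 270 minutes.

270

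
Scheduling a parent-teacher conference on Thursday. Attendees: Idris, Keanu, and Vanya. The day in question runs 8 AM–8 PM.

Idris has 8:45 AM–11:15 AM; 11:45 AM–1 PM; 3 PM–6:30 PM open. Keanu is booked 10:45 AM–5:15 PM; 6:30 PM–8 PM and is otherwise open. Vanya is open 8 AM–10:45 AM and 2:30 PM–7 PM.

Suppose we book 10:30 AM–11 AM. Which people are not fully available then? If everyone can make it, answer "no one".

Keanu, Vanya

Idris free: 08:45-11:15, 11:45-13:00, 15:00-18:30.
Keanu free: 08:00-10:45, 17:15-18:30 (invert busy blocks within the working day).
Vanya free: 08:00-10:45, 14:30-19:00.
Idris: free for 10:30-11:00. Keanu: not fully free for 10:30-11:00. Vanya: not fully free for 10:30-11:00.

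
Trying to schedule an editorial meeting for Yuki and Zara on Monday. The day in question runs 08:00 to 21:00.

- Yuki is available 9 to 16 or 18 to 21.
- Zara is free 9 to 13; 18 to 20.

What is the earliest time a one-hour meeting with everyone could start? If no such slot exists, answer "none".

Yuki ∩ Zara: 09:00-13:00, 18:00-20:00.
Those are the intersection windows.
The first common window of at least 60 minutes is 09:00-13:00, so the earliest start is 09:00.

09:00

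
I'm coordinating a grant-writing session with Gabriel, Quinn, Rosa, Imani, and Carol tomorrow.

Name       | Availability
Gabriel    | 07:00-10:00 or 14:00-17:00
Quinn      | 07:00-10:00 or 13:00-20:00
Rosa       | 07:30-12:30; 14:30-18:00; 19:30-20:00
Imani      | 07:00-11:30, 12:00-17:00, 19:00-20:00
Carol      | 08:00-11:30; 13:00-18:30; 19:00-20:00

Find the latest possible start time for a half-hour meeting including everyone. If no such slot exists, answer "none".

Gabriel ∩ Quinn: 07:00-10:00, 14:00-17:00.
Gabriel ∩ Quinn ∩ Rosa: 07:30-10:00, 14:30-17:00.
Gabriel ∩ Quinn ∩ Rosa ∩ Imani: 07:30-10:00, 14:30-17:00.
Gabriel ∩ Quinn ∩ Rosa ∩ Imani ∩ Carol: 08:00-10:00, 14:30-17:00.
The last common window of at least 30 minutes is 14:30-17:00; a 30-minute meeting can start as late as 16:30 and still end by 17:00.

16:30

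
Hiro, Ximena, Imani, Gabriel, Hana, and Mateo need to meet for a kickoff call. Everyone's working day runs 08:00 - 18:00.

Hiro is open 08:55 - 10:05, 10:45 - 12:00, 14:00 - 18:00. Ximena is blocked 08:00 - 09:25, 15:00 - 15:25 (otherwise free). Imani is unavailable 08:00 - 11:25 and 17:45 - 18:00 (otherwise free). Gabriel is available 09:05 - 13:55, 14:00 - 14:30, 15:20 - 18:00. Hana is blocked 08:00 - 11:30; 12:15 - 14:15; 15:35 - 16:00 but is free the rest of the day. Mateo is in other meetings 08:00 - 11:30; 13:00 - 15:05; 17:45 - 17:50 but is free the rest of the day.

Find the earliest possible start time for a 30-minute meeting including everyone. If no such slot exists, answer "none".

11:30

Hiro free: 08:55-10:05, 10:45-12:00, 14:00-18:00.
Ximena free: 09:25-15:00, 15:25-18:00 (invert busy blocks within the working day).
Imani free: 11:25-17:45 (invert busy blocks within the working day).
Gabriel free: 09:05-13:55, 14:00-14:30, 15:20-18:00.
Hana free: 11:30-12:15, 14:15-15:35, 16:00-18:00 (invert busy blocks within the working day).
Mateo free: 11:30-13:00, 15:05-17:45, 17:50-18:00 (invert busy blocks within the working day).
Hiro ∩ Ximena: 09:25-10:05, 10:45-12:00, 14:00-15:00, 15:25-18:00.
Hiro ∩ Ximena ∩ Imani: 11:25-12:00, 14:00-15:00, 15:25-17:45.
Hiro ∩ Ximena ∩ Imani ∩ Gabriel: 11:25-12:00, 14:00-14:30, 15:25-17:45.
Hiro ∩ Ximena ∩ Imani ∩ Gabriel ∩ Hana: 11:30-12:00, 14:15-14:30, 15:25-15:35, 16:00-17:45.
Hiro ∩ Ximena ∩ Imani ∩ Gabriel ∩ Hana ∩ Mateo: 11:30-12:00, 15:25-15:35, 16:00-17:45.
So the common availability across everyone is 11:30-12:00, 15:25-15:35, 16:00-17:45.
The first common window of at least 30 minutes is 11:30-12:00, so the earliest start is 11:30.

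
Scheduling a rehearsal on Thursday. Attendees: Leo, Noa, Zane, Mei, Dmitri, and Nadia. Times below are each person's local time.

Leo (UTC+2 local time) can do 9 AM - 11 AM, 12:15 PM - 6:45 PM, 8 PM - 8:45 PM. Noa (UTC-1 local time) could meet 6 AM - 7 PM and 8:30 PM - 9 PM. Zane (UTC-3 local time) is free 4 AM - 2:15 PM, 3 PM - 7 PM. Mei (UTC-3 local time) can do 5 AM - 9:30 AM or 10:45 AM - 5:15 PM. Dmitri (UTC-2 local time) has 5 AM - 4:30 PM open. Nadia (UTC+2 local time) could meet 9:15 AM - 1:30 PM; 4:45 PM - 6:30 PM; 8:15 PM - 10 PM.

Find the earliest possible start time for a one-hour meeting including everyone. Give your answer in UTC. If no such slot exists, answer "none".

Leo in UTC: 07:00-09:00, 10:15-16:45, 18:00-18:45 (subtract 2h to convert from UTC+2).
Noa in UTC: 07:00-20:00, 21:30-22:00 (add 1h to convert from UTC-1).
Zane in UTC: 07:00-17:15, 18:00-22:00 (add 3h to convert from UTC-3).
Mei in UTC: 08:00-12:30, 13:45-20:15 (add 3h to convert from UTC-3).
Dmitri in UTC: 07:00-18:30 (add 2h to convert from UTC-2).
Nadia in UTC: 07:15-11:30, 14:45-16:30, 18:15-20:00 (subtract 2h to convert from UTC+2).
Leo ∩ Noa: 07:00-09:00, 10:15-16:45, 18:00-18:45.
Leo ∩ Noa ∩ Zane: 07:00-09:00, 10:15-16:45, 18:00-18:45.
Leo ∩ Noa ∩ Zane ∩ Mei: 08:00-09:00, 10:15-12:30, 13:45-16:45, 18:00-18:45.
Leo ∩ Noa ∩ Zane ∩ Mei ∩ Dmitri: 08:00-09:00, 10:15-12:30, 13:45-16:45, 18:00-18:30.
Leo ∩ Noa ∩ Zane ∩ Mei ∩ Dmitri ∩ Nadia: 08:00-09:00, 10:15-11:30, 14:45-16:30, 18:15-18:30.
The first common window of at least 60 minutes is 08:00-09:00, so the earliest start is 08:00.

08:00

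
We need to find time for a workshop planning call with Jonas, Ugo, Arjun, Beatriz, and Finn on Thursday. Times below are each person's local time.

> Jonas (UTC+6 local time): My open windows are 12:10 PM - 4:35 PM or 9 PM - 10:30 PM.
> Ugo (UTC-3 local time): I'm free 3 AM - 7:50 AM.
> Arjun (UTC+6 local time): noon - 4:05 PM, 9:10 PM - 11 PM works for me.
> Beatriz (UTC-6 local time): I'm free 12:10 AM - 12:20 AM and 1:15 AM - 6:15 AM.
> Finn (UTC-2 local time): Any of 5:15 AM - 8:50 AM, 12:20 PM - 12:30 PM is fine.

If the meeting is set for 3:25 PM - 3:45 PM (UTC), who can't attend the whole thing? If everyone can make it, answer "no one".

Jonas in UTC: 06:10-10:35, 15:00-16:30 (subtract 6h to convert from UTC+6).
Ugo in UTC: 06:00-10:50 (add 3h to convert from UTC-3).
Arjun in UTC: 06:00-10:05, 15:10-17:00 (subtract 6h to convert from UTC+6).
Beatriz in UTC: 06:10-06:20, 07:15-12:15 (add 6h to convert from UTC-6).
Finn in UTC: 07:15-10:50, 14:20-14:30 (add 2h to convert from UTC-2).
Jonas: free for 15:25-15:45. Ugo: not fully free for 15:25-15:45. Arjun: free for 15:25-15:45. Beatriz: not fully free for 15:25-15:45. Finn: not fully free for 15:25-15:45.

Beatriz, Finn, Ugo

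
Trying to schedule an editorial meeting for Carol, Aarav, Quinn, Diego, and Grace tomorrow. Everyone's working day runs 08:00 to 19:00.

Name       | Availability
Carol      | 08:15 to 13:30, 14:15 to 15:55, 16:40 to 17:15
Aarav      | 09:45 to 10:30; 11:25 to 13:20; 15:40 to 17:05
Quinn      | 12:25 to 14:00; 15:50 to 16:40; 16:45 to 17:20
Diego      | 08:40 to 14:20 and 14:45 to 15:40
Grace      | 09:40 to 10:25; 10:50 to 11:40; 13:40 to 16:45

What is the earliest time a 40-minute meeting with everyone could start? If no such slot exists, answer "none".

Carol ∩ Aarav: 09:45-10:30, 11:25-13:20, 15:40-15:55, 16:40-17:05.
Carol ∩ Aarav ∩ Quinn: 12:25-13:20, 15:50-15:55, 16:45-17:05.
Carol ∩ Aarav ∩ Quinn ∩ Diego: 12:25-13:20.
Carol ∩ Aarav ∩ Quinn ∩ Diego ∩ Grace: ∅.
There is no time when everyone is free.
No common window is at least 40 minutes long.

none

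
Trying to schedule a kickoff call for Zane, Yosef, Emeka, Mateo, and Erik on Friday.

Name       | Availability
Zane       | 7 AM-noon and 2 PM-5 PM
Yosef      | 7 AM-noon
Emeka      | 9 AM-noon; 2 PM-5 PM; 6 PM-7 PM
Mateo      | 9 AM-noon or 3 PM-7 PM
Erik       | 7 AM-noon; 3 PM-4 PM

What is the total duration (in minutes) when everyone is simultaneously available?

Zane ∩ Yosef: 07:00-12:00.
Zane ∩ Yosef ∩ Emeka: 09:00-12:00.
Zane ∩ Yosef ∩ Emeka ∩ Mateo: 09:00-12:00.
Zane ∩ Yosef ∩ Emeka ∩ Mateo ∩ Erik: 09:00-12:00.
That's a single block of 180 minutes.

180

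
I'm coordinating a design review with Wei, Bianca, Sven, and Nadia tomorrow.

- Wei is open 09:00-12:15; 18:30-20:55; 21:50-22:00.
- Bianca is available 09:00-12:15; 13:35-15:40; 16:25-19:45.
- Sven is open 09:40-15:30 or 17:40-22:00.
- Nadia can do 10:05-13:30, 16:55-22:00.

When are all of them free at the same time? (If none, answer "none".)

Wei ∩ Bianca: 09:00-12:15, 18:30-19:45.
Wei ∩ Bianca ∩ Sven: 09:40-12:15, 18:30-19:45.
Wei ∩ Bianca ∩ Sven ∩ Nadia: 10:05-12:15, 18:30-19:45.
Those are the intersection windows.

10:05-12:15, 18:30-19:45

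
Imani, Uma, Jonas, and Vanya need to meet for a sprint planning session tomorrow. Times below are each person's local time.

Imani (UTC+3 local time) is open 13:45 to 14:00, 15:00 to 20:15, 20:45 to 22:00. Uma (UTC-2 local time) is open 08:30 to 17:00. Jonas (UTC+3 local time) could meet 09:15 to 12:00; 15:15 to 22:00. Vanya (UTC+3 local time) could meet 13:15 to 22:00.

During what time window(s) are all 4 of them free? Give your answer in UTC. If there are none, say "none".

12:15-17:15, 17:45-19:00

Imani in UTC: 10:45-11:00, 12:00-17:15, 17:45-19:00 (subtract 3h to convert from UTC+3).
Uma in UTC: 10:30-19:00 (add 2h to convert from UTC-2).
Jonas in UTC: 06:15-09:00, 12:15-19:00 (subtract 3h to convert from UTC+3).
Vanya in UTC: 10:15-19:00 (subtract 3h to convert from UTC+3).
Imani ∩ Uma: 10:45-11:00, 12:00-17:15, 17:45-19:00.
Imani ∩ Uma ∩ Jonas: 12:15-17:15, 17:45-19:00.
Imani ∩ Uma ∩ Jonas ∩ Vanya: 12:15-17:15, 17:45-19:00.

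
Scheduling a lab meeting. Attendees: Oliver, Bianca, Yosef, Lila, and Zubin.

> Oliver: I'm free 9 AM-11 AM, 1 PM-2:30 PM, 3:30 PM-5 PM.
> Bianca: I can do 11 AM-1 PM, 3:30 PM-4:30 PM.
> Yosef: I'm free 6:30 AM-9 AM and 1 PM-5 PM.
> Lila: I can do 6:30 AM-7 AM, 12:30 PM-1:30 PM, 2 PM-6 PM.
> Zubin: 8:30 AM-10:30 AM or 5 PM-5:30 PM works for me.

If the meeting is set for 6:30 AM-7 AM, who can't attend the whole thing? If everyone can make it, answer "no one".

Bianca, Oliver, Zubin

Oliver: not fully free for 06:30-07:00. Bianca: not fully free for 06:30-07:00. Yosef: free for 06:30-07:00. Lila: free for 06:30-07:00. Zubin: not fully free for 06:30-07:00.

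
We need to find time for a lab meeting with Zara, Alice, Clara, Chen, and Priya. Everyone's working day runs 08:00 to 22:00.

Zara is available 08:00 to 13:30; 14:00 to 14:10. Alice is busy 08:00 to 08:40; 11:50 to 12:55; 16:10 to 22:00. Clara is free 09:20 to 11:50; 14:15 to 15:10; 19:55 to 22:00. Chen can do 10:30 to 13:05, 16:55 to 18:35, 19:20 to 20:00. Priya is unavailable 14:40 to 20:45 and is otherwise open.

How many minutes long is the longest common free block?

80

Zara free: 08:00-13:30, 14:00-14:10.
Alice free: 08:40-11:50, 12:55-16:10 (invert busy blocks within the working day).
Clara free: 09:20-11:50, 14:15-15:10, 19:55-22:00.
Chen free: 10:30-13:05, 16:55-18:35, 19:20-20:00.
Priya free: 08:00-14:40, 20:45-22:00 (invert busy blocks within the working day).
Zara ∩ Alice: 08:40-11:50, 12:55-13:30, 14:00-14:10.
Zara ∩ Alice ∩ Clara: 09:20-11:50.
Zara ∩ Alice ∩ Clara ∩ Chen: 10:30-11:50.
Zara ∩ Alice ∩ Clara ∩ Chen ∩ Priya: 10:30-11:50.
The longest is 10:30-11:50 at 80 minutes.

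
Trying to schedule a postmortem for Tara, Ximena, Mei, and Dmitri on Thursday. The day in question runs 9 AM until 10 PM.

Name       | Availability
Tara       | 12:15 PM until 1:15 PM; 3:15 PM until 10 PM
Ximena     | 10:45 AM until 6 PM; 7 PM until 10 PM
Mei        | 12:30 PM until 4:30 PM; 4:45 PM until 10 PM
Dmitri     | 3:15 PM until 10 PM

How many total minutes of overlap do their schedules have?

Tara ∩ Ximena: 12:15-13:15, 15:15-18:00, 19:00-22:00.
Tara ∩ Ximena ∩ Mei: 12:30-13:15, 15:15-16:30, 16:45-18:00, 19:00-22:00.
Tara ∩ Ximena ∩ Mei ∩ Dmitri: 15:15-16:30, 16:45-18:00, 19:00-22:00.
So the common availability across everyone is 15:15-16:30, 16:45-18:00, 19:00-22:00.
Summing the common windows: 75 + 75 + 180 = 330 minutes.

330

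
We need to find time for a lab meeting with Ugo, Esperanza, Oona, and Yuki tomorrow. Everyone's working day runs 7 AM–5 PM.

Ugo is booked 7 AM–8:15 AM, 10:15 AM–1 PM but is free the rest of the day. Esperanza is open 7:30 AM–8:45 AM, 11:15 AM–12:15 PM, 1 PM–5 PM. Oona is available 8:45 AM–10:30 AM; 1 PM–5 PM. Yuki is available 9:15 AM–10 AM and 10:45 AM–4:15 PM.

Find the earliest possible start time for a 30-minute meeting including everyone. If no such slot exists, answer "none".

Ugo free: 08:15-10:15, 13:00-17:00 (invert busy blocks within the working day).
Esperanza free: 07:30-08:45, 11:15-12:15, 13:00-17:00.
Oona free: 08:45-10:30, 13:00-17:00.
Yuki free: 09:15-10:00, 10:45-16:15.
Ugo ∩ Esperanza: 08:15-08:45, 13:00-17:00.
Ugo ∩ Esperanza ∩ Oona: 13:00-17:00.
Ugo ∩ Esperanza ∩ Oona ∩ Yuki: 13:00-16:15.
The first common window of at least 30 minutes is 13:00-16:15, so the earliest start is 13:00.

13:00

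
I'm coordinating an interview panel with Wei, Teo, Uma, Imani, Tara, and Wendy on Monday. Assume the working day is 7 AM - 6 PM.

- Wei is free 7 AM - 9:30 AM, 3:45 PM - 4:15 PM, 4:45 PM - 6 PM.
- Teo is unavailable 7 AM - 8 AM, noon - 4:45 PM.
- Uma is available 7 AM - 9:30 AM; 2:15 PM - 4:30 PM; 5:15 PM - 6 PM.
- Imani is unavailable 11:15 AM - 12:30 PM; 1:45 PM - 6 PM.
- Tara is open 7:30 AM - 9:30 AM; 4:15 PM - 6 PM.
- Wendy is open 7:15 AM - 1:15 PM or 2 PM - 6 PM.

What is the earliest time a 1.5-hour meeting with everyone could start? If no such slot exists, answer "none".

Wei free: 07:00-09:30, 15:45-16:15, 16:45-18:00.
Teo free: 08:00-12:00, 16:45-18:00 (invert busy blocks within the working day).
Uma free: 07:00-09:30, 14:15-16:30, 17:15-18:00.
Imani free: 07:00-11:15, 12:30-13:45 (invert busy blocks within the working day).
Tara free: 07:30-09:30, 16:15-18:00.
Wendy free: 07:15-13:15, 14:00-18:00.
Wei ∩ Teo: 08:00-09:30, 16:45-18:00.
Wei ∩ Teo ∩ Uma: 08:00-09:30, 17:15-18:00.
Wei ∩ Teo ∩ Uma ∩ Imani: 08:00-09:30.
Wei ∩ Teo ∩ Uma ∩ Imani ∩ Tara: 08:00-09:30.
Wei ∩ Teo ∩ Uma ∩ Imani ∩ Tara ∩ Wendy: 08:00-09:30.
Those are the intersection windows.
The first common window of at least 90 minutes is 08:00-09:30, so the earliest start is 08:00.

08:00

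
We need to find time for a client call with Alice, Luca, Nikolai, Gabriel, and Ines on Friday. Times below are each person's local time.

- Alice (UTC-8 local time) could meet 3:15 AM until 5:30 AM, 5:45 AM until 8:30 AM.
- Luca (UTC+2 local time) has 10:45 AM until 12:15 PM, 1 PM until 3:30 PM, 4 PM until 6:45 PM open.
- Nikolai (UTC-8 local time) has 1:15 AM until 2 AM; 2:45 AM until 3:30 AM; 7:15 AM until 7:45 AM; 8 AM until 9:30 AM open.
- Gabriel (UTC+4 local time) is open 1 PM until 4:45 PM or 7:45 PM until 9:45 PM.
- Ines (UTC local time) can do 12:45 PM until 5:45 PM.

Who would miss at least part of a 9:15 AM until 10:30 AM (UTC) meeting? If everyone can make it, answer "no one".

Alice, Ines, Luca, Nikolai

Alice in UTC: 11:15-13:30, 13:45-16:30 (add 8h to convert from UTC-8).
Luca in UTC: 08:45-10:15, 11:00-13:30, 14:00-16:45 (subtract 2h to convert from UTC+2).
Nikolai in UTC: 09:15-10:00, 10:45-11:30, 15:15-15:45, 16:00-17:30 (add 8h to convert from UTC-8).
Gabriel in UTC: 09:00-12:45, 15:45-17:45 (subtract 4h to convert from UTC+4).
Ines in UTC: 12:45-17:45.
Alice: not fully free for 09:15-10:30. Luca: not fully free for 09:15-10:30. Nikolai: not fully free for 09:15-10:30. Gabriel: free for 09:15-10:30. Ines: not fully free for 09:15-10:30.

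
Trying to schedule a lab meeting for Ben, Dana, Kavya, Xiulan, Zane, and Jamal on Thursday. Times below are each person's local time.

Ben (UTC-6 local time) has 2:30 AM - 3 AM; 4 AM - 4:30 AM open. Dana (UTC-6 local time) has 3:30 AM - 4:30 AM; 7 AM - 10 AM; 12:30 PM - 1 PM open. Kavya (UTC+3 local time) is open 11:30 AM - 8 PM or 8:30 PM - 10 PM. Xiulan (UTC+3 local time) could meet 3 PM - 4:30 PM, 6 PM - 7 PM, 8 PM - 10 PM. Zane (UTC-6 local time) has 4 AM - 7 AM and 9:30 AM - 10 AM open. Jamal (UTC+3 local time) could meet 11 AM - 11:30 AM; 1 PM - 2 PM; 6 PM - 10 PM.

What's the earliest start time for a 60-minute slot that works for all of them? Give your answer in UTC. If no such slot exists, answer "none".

none

Ben in UTC: 08:30-09:00, 10:00-10:30 (add 6h to convert from UTC-6).
Dana in UTC: 09:30-10:30, 13:00-16:00, 18:30-19:00 (add 6h to convert from UTC-6).
Kavya in UTC: 08:30-17:00, 17:30-19:00 (subtract 3h to convert from UTC+3).
Xiulan in UTC: 12:00-13:30, 15:00-16:00, 17:00-19:00 (subtract 3h to convert from UTC+3).
Zane in UTC: 10:00-13:00, 15:30-16:00 (add 6h to convert from UTC-6).
Jamal in UTC: 08:00-08:30, 10:00-11:00, 15:00-19:00 (subtract 3h to convert from UTC+3).
Ben ∩ Dana: 10:00-10:30.
Ben ∩ Dana ∩ Kavya: 10:00-10:30.
Ben ∩ Dana ∩ Kavya ∩ Xiulan: ∅.
Ben ∩ Dana ∩ Kavya ∩ Xiulan ∩ Zane: ∅.
Ben ∩ Dana ∩ Kavya ∩ Xiulan ∩ Zane ∩ Jamal: ∅.
There is no time when everyone is free.
No common window is at least 60 minutes long.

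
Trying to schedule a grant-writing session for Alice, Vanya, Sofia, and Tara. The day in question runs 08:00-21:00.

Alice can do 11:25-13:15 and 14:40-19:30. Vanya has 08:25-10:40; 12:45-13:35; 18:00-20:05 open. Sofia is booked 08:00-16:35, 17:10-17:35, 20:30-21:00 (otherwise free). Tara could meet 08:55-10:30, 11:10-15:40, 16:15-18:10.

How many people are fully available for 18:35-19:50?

Alice free: 11:25-13:15, 14:40-19:30.
Vanya free: 08:25-10:40, 12:45-13:35, 18:00-20:05.
Sofia free: 16:35-17:10, 17:35-20:30 (invert busy blocks within the working day).
Tara free: 08:55-10:30, 11:10-15:40, 16:15-18:10.
Vanya and Sofia can make the full 18:35-19:50 slot — that's 2.

2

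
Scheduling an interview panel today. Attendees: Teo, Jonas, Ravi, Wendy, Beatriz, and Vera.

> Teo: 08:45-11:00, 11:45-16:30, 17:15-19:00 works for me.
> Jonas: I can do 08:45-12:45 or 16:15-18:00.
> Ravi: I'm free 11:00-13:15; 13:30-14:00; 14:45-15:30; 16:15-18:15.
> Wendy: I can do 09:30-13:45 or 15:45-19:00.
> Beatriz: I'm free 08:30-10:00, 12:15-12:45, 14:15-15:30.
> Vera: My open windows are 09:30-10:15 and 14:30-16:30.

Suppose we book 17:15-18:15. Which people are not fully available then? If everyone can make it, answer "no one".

Beatriz, Jonas, Vera

Teo: free for 17:15-18:15. Jonas: not fully free for 17:15-18:15. Ravi: free for 17:15-18:15. Wendy: free for 17:15-18:15. Beatriz: not fully free for 17:15-18:15. Vera: not fully free for 17:15-18:15.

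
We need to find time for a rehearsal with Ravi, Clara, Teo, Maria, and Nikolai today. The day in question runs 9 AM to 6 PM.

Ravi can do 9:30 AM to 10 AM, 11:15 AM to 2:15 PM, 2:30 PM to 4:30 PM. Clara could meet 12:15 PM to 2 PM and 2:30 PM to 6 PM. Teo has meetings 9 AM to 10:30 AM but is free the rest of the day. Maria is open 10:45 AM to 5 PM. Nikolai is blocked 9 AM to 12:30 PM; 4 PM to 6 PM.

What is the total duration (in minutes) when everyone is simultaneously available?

180

Ravi free: 09:30-10:00, 11:15-14:15, 14:30-16:30.
Clara free: 12:15-14:00, 14:30-18:00.
Teo free: 10:30-18:00 (invert busy blocks within the working day).
Maria free: 10:45-17:00.
Nikolai free: 12:30-16:00 (invert busy blocks within the working day).
Ravi ∩ Clara: 12:15-14:00, 14:30-16:30.
Ravi ∩ Clara ∩ Teo: 12:15-14:00, 14:30-16:30.
Ravi ∩ Clara ∩ Teo ∩ Maria: 12:15-14:00, 14:30-16:30.
Ravi ∩ Clara ∩ Teo ∩ Maria ∩ Nikolai: 12:30-14:00, 14:30-16:00.
Those are the intersection windows.
Summing the common windows: 90 + 90 = 180 minutes.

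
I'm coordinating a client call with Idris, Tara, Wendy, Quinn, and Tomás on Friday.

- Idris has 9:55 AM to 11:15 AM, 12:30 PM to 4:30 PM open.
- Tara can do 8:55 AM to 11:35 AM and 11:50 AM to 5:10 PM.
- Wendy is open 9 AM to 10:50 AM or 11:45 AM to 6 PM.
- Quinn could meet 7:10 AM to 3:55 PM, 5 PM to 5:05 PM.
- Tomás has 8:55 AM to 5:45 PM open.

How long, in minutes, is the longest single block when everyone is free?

205

Idris ∩ Tara: 09:55-11:15, 12:30-16:30.
Idris ∩ Tara ∩ Wendy: 09:55-10:50, 12:30-16:30.
Idris ∩ Tara ∩ Wendy ∩ Quinn: 09:55-10:50, 12:30-15:55.
Idris ∩ Tara ∩ Wendy ∩ Quinn ∩ Tomás: 09:55-10:50, 12:30-15:55.
So the common availability across everyone is 09:55-10:50, 12:30-15:55.
The longest is 12:30-15:55 at 205 minutes.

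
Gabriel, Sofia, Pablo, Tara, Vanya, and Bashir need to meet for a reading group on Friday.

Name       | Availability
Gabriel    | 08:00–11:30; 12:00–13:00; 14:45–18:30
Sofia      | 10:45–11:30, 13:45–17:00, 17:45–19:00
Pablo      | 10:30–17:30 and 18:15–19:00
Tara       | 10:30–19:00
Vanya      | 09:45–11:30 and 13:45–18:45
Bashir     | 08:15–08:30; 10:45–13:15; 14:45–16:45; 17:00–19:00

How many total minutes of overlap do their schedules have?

Gabriel ∩ Sofia: 10:45-11:30, 14:45-17:00, 17:45-18:30.
Gabriel ∩ Sofia ∩ Pablo: 10:45-11:30, 14:45-17:00, 18:15-18:30.
Gabriel ∩ Sofia ∩ Pablo ∩ Tara: 10:45-11:30, 14:45-17:00, 18:15-18:30.
Gabriel ∩ Sofia ∩ Pablo ∩ Tara ∩ Vanya: 10:45-11:30, 14:45-17:00, 18:15-18:30.
Gabriel ∩ Sofia ∩ Pablo ∩ Tara ∩ Vanya ∩ Bashir: 10:45-11:30, 14:45-16:45, 18:15-18:30.
So the common availability across everyone is 10:45-11:30, 14:45-16:45, 18:15-18:30.
Summing the common windows: 45 + 120 + 15 = 180 minutes.

180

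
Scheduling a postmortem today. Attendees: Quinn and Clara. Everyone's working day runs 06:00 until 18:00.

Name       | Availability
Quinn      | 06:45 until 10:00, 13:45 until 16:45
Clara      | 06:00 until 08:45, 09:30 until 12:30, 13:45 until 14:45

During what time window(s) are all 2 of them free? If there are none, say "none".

06:45-08:45, 09:30-10:00, 13:45-14:45

Quinn ∩ Clara: 06:45-08:45, 09:30-10:00, 13:45-14:45.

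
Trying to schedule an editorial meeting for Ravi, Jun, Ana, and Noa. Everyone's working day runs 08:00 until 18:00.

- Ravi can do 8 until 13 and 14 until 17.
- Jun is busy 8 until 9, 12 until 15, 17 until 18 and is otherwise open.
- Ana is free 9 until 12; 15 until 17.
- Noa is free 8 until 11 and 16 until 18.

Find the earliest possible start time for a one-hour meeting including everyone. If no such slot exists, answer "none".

09:00

Ravi free: 08:00-13:00, 14:00-17:00.
Jun free: 09:00-12:00, 15:00-17:00 (invert busy blocks within the working day).
Ana free: 09:00-12:00, 15:00-17:00.
Noa free: 08:00-11:00, 16:00-18:00.
Ravi ∩ Jun: 09:00-12:00, 15:00-17:00.
Ravi ∩ Jun ∩ Ana: 09:00-12:00, 15:00-17:00.
Ravi ∩ Jun ∩ Ana ∩ Noa: 09:00-11:00, 16:00-17:00.
The first common window of at least 60 minutes is 09:00-11:00, so the earliest start is 09:00.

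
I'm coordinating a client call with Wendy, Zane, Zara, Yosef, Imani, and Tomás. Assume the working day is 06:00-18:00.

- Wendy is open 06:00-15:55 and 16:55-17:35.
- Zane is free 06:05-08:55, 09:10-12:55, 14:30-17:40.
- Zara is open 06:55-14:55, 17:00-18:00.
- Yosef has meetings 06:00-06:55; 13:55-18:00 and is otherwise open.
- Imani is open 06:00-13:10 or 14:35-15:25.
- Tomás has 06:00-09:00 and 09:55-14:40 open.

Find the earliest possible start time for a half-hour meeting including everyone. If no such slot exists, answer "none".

Wendy free: 06:00-15:55, 16:55-17:35.
Zane free: 06:05-08:55, 09:10-12:55, 14:30-17:40.
Zara free: 06:55-14:55, 17:00-18:00.
Yosef free: 06:55-13:55 (invert busy blocks within the working day).
Imani free: 06:00-13:10, 14:35-15:25.
Tomás free: 06:00-09:00, 09:55-14:40.
Wendy ∩ Zane: 06:05-08:55, 09:10-12:55, 14:30-15:55, 16:55-17:35.
Wendy ∩ Zane ∩ Zara: 06:55-08:55, 09:10-12:55, 14:30-14:55, 17:00-17:35.
Wendy ∩ Zane ∩ Zara ∩ Yosef: 06:55-08:55, 09:10-12:55.
Wendy ∩ Zane ∩ Zara ∩ Yosef ∩ Imani: 06:55-08:55, 09:10-12:55.
Wendy ∩ Zane ∩ Zara ∩ Yosef ∩ Imani ∩ Tomás: 06:55-08:55, 09:55-12:55.
Those are the intersection windows.
The first common window of at least 30 minutes is 06:55-08:55, so the earliest start is 06:55.

06:55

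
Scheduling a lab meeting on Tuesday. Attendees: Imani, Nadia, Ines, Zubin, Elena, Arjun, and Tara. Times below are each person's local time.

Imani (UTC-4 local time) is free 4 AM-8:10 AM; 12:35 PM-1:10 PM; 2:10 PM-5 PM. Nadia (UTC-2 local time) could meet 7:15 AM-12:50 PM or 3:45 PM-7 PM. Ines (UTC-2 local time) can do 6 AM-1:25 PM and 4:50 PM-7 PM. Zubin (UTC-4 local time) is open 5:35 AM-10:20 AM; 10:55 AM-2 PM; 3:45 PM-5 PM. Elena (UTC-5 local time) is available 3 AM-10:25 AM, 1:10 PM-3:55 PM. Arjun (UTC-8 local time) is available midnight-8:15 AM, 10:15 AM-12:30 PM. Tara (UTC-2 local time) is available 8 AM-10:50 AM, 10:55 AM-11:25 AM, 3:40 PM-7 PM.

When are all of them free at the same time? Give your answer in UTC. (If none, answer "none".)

10:00-12:10, 19:45-20:30

Imani in UTC: 08:00-12:10, 16:35-17:10, 18:10-21:00 (add 4h to convert from UTC-4).
Nadia in UTC: 09:15-14:50, 17:45-21:00 (add 2h to convert from UTC-2).
Ines in UTC: 08:00-15:25, 18:50-21:00 (add 2h to convert from UTC-2).
Zubin in UTC: 09:35-14:20, 14:55-18:00, 19:45-21:00 (add 4h to convert from UTC-4).
Elena in UTC: 08:00-15:25, 18:10-20:55 (add 5h to convert from UTC-5).
Arjun in UTC: 08:00-16:15, 18:15-20:30 (add 8h to convert from UTC-8).
Tara in UTC: 10:00-12:50, 12:55-13:25, 17:40-21:00 (add 2h to convert from UTC-2).
Imani ∩ Nadia: 09:15-12:10, 18:10-21:00.
Imani ∩ Nadia ∩ Ines: 09:15-12:10, 18:50-21:00.
Imani ∩ Nadia ∩ Ines ∩ Zubin: 09:35-12:10, 19:45-21:00.
Imani ∩ Nadia ∩ Ines ∩ Zubin ∩ Elena: 09:35-12:10, 19:45-20:55.
Imani ∩ Nadia ∩ Ines ∩ Zubin ∩ Elena ∩ Arjun: 09:35-12:10, 19:45-20:30.
Imani ∩ Nadia ∩ Ines ∩ Zubin ∩ Elena ∩ Arjun ∩ Tara: 10:00-12:10, 19:45-20:30.
Those are the intersection windows.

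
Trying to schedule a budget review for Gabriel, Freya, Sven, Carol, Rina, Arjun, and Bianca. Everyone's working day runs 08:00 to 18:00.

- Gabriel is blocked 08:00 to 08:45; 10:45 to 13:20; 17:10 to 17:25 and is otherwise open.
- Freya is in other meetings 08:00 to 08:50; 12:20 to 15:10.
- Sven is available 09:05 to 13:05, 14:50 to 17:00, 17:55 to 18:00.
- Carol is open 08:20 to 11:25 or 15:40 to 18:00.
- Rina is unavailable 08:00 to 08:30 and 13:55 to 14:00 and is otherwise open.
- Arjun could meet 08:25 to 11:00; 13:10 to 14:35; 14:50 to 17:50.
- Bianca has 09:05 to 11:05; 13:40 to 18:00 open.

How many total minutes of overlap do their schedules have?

Gabriel free: 08:45-10:45, 13:20-17:10, 17:25-18:00 (invert busy blocks within the working day).
Freya free: 08:50-12:20, 15:10-18:00 (invert busy blocks within the working day).
Sven free: 09:05-13:05, 14:50-17:00, 17:55-18:00.
Carol free: 08:20-11:25, 15:40-18:00.
Rina free: 08:30-13:55, 14:00-18:00 (invert busy blocks within the working day).
Arjun free: 08:25-11:00, 13:10-14:35, 14:50-17:50.
Bianca free: 09:05-11:05, 13:40-18:00.
Gabriel ∩ Freya: 08:50-10:45, 15:10-17:10, 17:25-18:00.
Gabriel ∩ Freya ∩ Sven: 09:05-10:45, 15:10-17:00, 17:55-18:00.
Gabriel ∩ Freya ∩ Sven ∩ Carol: 09:05-10:45, 15:40-17:00, 17:55-18:00.
Gabriel ∩ Freya ∩ Sven ∩ Carol ∩ Rina: 09:05-10:45, 15:40-17:00, 17:55-18:00.
Gabriel ∩ Freya ∩ Sven ∩ Carol ∩ Rina ∩ Arjun: 09:05-10:45, 15:40-17:00.
Gabriel ∩ Freya ∩ Sven ∩ Carol ∩ Rina ∩ Arjun ∩ Bianca: 09:05-10:45, 15:40-17:00.
Those are the intersection windows.
Summing the common windows: 100 + 80 = 180 minutes.

180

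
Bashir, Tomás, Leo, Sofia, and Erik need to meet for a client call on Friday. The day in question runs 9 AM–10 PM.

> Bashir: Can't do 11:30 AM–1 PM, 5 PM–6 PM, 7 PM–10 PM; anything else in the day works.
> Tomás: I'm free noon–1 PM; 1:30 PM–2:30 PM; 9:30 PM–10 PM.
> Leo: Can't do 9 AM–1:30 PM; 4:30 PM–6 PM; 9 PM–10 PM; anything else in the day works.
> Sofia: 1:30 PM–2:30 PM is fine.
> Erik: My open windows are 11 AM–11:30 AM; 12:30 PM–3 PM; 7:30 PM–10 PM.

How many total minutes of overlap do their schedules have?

Bashir free: 09:00-11:30, 13:00-17:00, 18:00-19:00 (invert busy blocks within the working day).
Tomás free: 12:00-13:00, 13:30-14:30, 21:30-22:00.
Leo free: 13:30-16:30, 18:00-21:00 (invert busy blocks within the working day).
Sofia free: 13:30-14:30.
Erik free: 11:00-11:30, 12:30-15:00, 19:30-22:00.
Bashir ∩ Tomás: 13:30-14:30.
Bashir ∩ Tomás ∩ Leo: 13:30-14:30.
Bashir ∩ Tomás ∩ Leo ∩ Sofia: 13:30-14:30.
Bashir ∩ Tomás ∩ Leo ∩ Sofia ∩ Erik: 13:30-14:30.
That's a single block of 60 minutes.

60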